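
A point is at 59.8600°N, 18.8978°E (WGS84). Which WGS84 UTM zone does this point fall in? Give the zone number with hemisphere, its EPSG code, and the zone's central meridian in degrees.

UTM zone = ⌊(λ + 180)/6⌋ + 1; 18.8978° ∈ [18°, 24°) → zone 34.
Hemisphere: N (φ ≥ 0).
Central meridian λ₀ = 6×34 − 183 = 21°.
EPSG code: 32634.

Zone 34N (EPSG:32634), central meridian 21°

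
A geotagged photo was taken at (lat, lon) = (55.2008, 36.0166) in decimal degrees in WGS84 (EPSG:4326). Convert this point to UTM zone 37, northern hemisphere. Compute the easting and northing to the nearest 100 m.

E 310100 m, N 6121200 m

Zone 37 central meridian λ₀ = 6×37 − 183 = 39°; Δλ = -2.9834°.
Transverse Mercator on WGS84 with k₀ = 0.9996 gives E = 310140.434 m, N = 6121197.122 m.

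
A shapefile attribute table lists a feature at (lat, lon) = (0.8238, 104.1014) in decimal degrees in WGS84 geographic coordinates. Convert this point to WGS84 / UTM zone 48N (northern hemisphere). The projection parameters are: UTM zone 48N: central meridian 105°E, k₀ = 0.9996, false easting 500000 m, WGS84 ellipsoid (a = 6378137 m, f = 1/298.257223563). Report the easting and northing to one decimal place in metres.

Zone 48 central meridian λ₀ = 6×48 − 183 = 105°; Δλ = -0.8986°.
Transverse Mercator on WGS84 with k₀ = 0.9996 gives E = 400014.459 m, N = 91065.989 m.

E 400014.5 m, N 91066.0 m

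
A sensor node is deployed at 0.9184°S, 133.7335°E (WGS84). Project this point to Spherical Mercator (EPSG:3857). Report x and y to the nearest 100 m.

Web Mercator is spherical with R = a = 6378137 m.
x = R·λ = 6378137 × 2.334089895 = 14887145.122 m.
y = R·ln tan(π/4 + φ/2) = 6378137 × -0.016029790 = -102240.199 m.

x 14887100 m, y -102200 m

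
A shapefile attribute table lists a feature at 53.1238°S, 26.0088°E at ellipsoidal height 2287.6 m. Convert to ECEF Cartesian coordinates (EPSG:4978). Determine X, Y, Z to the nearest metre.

X 3448451 m, Y 1682577 m, Z -5080653 m

WGS84: a = 6378137 m, e² = 0.006694380; N(φ) = a/√(1−e²sin²φ) = 6391842.048 m.
X = (N+h)·cosφ·cosλ = 3448450.712 m; Y = (N+h)·cosφ·sinλ = 1682577.479 m; Z = (N(1−e²)+h)·sinφ = -5080652.975 m.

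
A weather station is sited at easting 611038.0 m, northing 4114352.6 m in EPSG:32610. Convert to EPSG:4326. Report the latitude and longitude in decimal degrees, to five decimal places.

lat 37.16900°, lon -121.74930°

Zone 10N: λ₀ = -123°, k₀ = 0.9996, false easting 500000 m.
Meridian distance M = (N − FN)/k₀ = 4115999.0 m.
Inverse transverse Mercator on WGS84 gives φ = 37.16899978°, λ = -121.74929999°.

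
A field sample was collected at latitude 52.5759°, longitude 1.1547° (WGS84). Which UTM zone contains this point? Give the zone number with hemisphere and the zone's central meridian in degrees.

UTM zone = ⌊(λ + 180)/6⌋ + 1; 1.1547° ∈ [0°, 6°) → zone 31.
Hemisphere: N (φ ≥ 0).
Central meridian λ₀ = 6×31 − 183 = 3°.

Zone 31N, central meridian 3°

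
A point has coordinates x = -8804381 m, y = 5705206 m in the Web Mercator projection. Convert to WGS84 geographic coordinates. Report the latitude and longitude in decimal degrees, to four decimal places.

R = 6378137 m. λ = x/R = -79.09110020°.
φ = 2·arctan(exp(y/R)) − 90° = 2·arctan(2.44610) − 90° = 45.52910230°.

lat 45.5291°, lon -79.0911°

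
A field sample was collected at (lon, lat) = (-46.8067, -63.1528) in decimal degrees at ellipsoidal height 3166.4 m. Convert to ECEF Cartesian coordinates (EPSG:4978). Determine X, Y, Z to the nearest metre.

WGS84: a = 6378137 m, e² = 0.006694380; N(φ) = a/√(1−e²sin²φ) = 6395199.882 m.
X = (N+h)·cosφ·cosλ = 1977809.653 m; Y = (N+h)·cosφ·sinλ = -2106646.971 m; Z = (N(1−e²)+h)·sinφ = -5670515.138 m.

X 1977810 m, Y -2106647 m, Z -5670515 m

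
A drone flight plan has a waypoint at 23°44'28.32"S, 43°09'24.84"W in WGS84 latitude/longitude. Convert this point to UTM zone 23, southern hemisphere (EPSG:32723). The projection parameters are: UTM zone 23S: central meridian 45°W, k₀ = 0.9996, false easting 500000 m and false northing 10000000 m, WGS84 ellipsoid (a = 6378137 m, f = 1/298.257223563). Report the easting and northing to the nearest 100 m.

Zone 23 central meridian λ₀ = 6×23 − 183 = -45°; Δλ = +1.8431°.
Transverse Mercator on WGS84 with k₀ = 0.9996 gives E = 687858.712 m, N = 7373208.968 m.

E 687900 m, N 7373200 m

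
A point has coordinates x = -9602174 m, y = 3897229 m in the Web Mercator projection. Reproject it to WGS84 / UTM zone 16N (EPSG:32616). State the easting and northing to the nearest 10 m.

Web Mercator inverse (R = 6378137 m) → φ = 33.01450185°, λ = -86.25779665°.
UTM 16N forward: E = 569322.994 m, N = 3653139.270 m.

E 569320 m, N 3653140 m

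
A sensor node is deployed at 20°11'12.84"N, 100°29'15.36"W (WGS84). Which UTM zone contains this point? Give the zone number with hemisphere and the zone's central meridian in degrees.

Zone 14N, central meridian -99°

UTM zone = ⌊(λ + 180)/6⌋ + 1; -100.4876° ∈ [-102°, -96°) → zone 14.
Hemisphere: N (φ ≥ 0).
Central meridian λ₀ = 6×14 − 183 = -99°.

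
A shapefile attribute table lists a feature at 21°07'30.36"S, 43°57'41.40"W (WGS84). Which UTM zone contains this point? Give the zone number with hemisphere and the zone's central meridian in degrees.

Zone 23S, central meridian -45°

UTM zone = ⌊(λ + 180)/6⌋ + 1; -43.9615° ∈ [-48°, -42°) → zone 23.
Hemisphere: S (φ < 0).
Central meridian λ₀ = 6×23 − 183 = -45°.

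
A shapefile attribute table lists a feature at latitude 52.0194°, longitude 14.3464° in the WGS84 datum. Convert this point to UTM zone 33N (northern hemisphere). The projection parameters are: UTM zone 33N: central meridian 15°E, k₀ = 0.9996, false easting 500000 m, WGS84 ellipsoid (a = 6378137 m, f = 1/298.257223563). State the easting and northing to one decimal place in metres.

Zone 33 central meridian λ₀ = 6×33 − 183 = 15°; Δλ = -0.6536°.
Transverse Mercator on WGS84 with k₀ = 0.9996 gives E = 455149.638 m, N = 5763397.581 m.

E 455149.6 m, N 5763397.6 m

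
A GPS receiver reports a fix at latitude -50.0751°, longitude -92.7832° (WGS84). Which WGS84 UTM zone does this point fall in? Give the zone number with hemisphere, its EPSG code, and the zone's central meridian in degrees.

UTM zone = ⌊(λ + 180)/6⌋ + 1; -92.7832° ∈ [-96°, -90°) → zone 15.
Hemisphere: S (φ < 0).
Central meridian λ₀ = 6×15 − 183 = -93°.
EPSG code: 32715.

Zone 15S (EPSG:32715), central meridian -93°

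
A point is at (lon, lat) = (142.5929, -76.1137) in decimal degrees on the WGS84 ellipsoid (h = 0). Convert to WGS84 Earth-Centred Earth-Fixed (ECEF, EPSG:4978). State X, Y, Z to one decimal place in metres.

WGS84: a = 6378137 m, e² = 0.006694380; N(φ) = a/√(1−e²sin²φ) = 6398351.884 m.
X = (N+h)·cosφ·cosλ = -1219770.343 m; Y = (N+h)·cosφ·sinλ = 932824.376 m; Z = (N(1−e²)+h)·sinφ = -6169771.822 m.

X -1219770.3 m, Y 932824.4 m, Z -6169771.8 m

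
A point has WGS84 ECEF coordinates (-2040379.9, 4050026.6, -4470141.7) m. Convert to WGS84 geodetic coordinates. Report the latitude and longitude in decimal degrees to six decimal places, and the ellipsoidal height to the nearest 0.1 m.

λ = atan2(Y, X) = 116.73870029°; p = √(X²+Y²) = 4534960.4 m.
Bowring's method on WGS84 (a = 6378137 m, b = 6356752.314 m) gives φ = -44.78000011°, h = 162.046 m.

lat -44.780000°, lon 116.738700°, h 162.0 m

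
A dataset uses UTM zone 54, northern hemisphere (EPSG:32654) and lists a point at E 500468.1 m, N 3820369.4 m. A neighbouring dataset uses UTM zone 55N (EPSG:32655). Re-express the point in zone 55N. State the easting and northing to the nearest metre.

UTM 54N → geographic: φ = 34.52499961°, λ = 141.00510047°.
UTM 55N (λ₀ = 147°) forward: E = -50548.092 m, N = 3836728.969 m.

E -50548 m, N 3836729 m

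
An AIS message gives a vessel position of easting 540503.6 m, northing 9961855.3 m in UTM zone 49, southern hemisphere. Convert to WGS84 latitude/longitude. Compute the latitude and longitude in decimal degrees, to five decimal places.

lat -0.34510°, lon 111.36400°

Zone 49S: λ₀ = 111°, k₀ = 0.9996, false easting 500000 m, false northing 10000000 m.
Meridian distance M = (N − FN)/k₀ = -38160.0 m.
Inverse transverse Mercator on WGS84 gives φ = -0.34510001°, λ = 111.36399972°.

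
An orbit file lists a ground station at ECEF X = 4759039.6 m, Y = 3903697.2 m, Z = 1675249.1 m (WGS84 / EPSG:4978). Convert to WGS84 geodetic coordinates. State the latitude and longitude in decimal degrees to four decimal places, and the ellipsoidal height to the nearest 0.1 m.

λ = atan2(Y, X) = 39.36099997°; p = √(X²+Y²) = 6155266.8 m.
Bowring's method on WGS84 (a = 6378137 m, b = 6356752.314 m) gives φ = 15.32289966°, h = 2511.5502 m.

lat 15.3229°, lon 39.3610°, h 2511.6 m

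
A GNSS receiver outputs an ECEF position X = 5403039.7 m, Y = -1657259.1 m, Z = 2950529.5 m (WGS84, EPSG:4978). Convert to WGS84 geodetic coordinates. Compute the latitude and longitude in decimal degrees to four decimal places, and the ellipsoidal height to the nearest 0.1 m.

lat 27.7263°, lon -17.0522°, h 1802.3 m

λ = atan2(Y, X) = -17.05219974°; p = √(X²+Y²) = 5651490.6 m.
Bowring's method on WGS84 (a = 6378137 m, b = 6356752.314 m) gives φ = 27.72630037°, h = 1802.255 m.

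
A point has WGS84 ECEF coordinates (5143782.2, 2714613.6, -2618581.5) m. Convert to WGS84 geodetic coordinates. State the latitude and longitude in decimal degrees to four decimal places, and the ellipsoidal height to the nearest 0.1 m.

lat -24.3828°, lon 27.8227°, h 3929.7 m

λ = atan2(Y, X) = 27.82269948°; p = √(X²+Y²) = 5816151.8 m.
Bowring's method on WGS84 (a = 6378137 m, b = 6356752.314 m) gives φ = -24.38279981°, h = 3929.693 m.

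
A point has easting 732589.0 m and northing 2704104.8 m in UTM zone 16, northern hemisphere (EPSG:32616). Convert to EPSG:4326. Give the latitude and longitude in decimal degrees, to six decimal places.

lat 24.433100°, lon -84.705900°

Zone 16N: λ₀ = -87°, k₀ = 0.9996, false easting 500000 m.
Meridian distance M = (N − FN)/k₀ = 2705186.9 m.
Inverse transverse Mercator on WGS84 gives φ = 24.43309990°, λ = -84.70590002°.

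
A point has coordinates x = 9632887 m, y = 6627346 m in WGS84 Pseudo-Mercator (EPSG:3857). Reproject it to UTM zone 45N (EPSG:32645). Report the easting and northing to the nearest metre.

Web Mercator inverse (R = 6378137 m) → φ = 51.03420261°, λ = 86.53369622°.
UTM 45N forward: E = 467303.788 m, N = 5653731.809 m.

E 467304 m, N 5653732 m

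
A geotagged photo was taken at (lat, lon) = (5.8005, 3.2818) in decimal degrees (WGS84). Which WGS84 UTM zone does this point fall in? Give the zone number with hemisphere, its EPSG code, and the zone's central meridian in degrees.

UTM zone = ⌊(λ + 180)/6⌋ + 1; 3.2818° ∈ [0°, 6°) → zone 31.
Hemisphere: N (φ ≥ 0).
Central meridian λ₀ = 6×31 − 183 = 3°.
EPSG code: 32631.

Zone 31N (EPSG:32631), central meridian 3°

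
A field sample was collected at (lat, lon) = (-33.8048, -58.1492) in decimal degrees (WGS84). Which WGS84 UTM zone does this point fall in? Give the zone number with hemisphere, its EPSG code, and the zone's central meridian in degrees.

UTM zone = ⌊(λ + 180)/6⌋ + 1; -58.1492° ∈ [-60°, -54°) → zone 21.
Hemisphere: S (φ < 0).
Central meridian λ₀ = 6×21 − 183 = -57°.
EPSG code: 32721.

Zone 21S (EPSG:32721), central meridian -57°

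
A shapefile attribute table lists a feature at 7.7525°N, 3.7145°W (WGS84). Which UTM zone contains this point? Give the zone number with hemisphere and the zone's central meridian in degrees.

UTM zone = ⌊(λ + 180)/6⌋ + 1; -3.7145° ∈ [-6°, 0°) → zone 30.
Hemisphere: N (φ ≥ 0).
Central meridian λ₀ = 6×30 − 183 = -3°.

Zone 30N, central meridian -3°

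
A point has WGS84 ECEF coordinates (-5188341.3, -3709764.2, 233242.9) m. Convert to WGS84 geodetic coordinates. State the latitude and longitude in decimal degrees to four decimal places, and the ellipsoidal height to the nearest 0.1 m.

lat 2.1084°, lon -144.4345°, h 4339.4 m

λ = atan2(Y, X) = -144.43450002°; p = √(X²+Y²) = 6378184.4 m.
Bowring's method on WGS84 (a = 6378137 m, b = 6356752.314 m) gives φ = 2.10840006°, h = 4339.362 m.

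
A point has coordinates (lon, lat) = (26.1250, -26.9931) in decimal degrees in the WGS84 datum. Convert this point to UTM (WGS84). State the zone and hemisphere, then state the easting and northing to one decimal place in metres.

Longitude 26.1250° lies in the 6° band [24°, 30°), giving zone 35; latitude is south of the equator, so 35S.
Zone 35 central meridian λ₀ = 6×35 − 183 = 27°; Δλ = -0.8750°.
Transverse Mercator on WGS84 with k₀ = 0.9996 gives E = 413179.414 m, N = 7014028.080 m.

Zone 35S: E 413179.4 m, N 7014028.1 m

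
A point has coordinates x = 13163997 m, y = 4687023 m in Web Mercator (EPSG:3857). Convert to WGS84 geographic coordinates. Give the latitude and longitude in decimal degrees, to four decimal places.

lat 38.7577°, lon 118.2542°

R = 6378137 m. λ = x/R = 118.25419705°.
φ = 2·arctan(exp(y/R)) − 90° = 2·arctan(2.08519) − 90° = 38.75769743°.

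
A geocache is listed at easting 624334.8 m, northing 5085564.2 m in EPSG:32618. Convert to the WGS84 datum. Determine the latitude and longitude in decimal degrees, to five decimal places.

Zone 18N: λ₀ = -75°, k₀ = 0.9996, false easting 500000 m.
Meridian distance M = (N − FN)/k₀ = 5087599.2 m.
Inverse transverse Mercator on WGS84 gives φ = 45.91239982°, λ = -73.39679937°.

lat 45.91240°, lon -73.39680°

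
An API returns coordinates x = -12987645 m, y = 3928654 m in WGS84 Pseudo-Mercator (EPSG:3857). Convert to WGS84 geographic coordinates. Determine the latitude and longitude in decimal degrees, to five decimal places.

lat 33.25090°, lon -116.67000°

R = 6378137 m. λ = x/R = -116.67000008°.
φ = 2·arctan(exp(y/R)) − 90° = 2·arctan(1.85143) − 90° = 33.25089781°.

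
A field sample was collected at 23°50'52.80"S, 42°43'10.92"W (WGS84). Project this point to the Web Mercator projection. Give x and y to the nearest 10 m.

Web Mercator is spherical with R = a = 6378137 m.
x = R·λ = 6378137 × -0.745599420 = -4755535.251 m.
y = R·ln tan(π/4 + φ/2) = 6378137 × -0.428792476 = -2734897.156 m.

x -4755540 m, y -2734900 m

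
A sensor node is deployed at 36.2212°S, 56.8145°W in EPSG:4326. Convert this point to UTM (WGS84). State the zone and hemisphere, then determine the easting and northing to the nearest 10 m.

Zone 21S: E 516670 m, N 5991500 m

Longitude -56.8145° lies in the 6° band [-60°, -54°), giving zone 21; latitude is south of the equator, so 21S.
Zone 21 central meridian λ₀ = 6×21 − 183 = -57°; Δλ = +0.1855°.
Transverse Mercator on WGS84 with k₀ = 0.9996 gives E = 516671.869 m, N = 5991500.832 m.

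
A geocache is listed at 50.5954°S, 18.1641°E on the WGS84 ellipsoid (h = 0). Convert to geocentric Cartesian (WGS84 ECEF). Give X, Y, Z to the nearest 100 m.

X 3854700 m, Y 1264700 m, Z -4905100 m

WGS84: a = 6378137 m, e² = 0.006694380; N(φ) = a/√(1−e²sin²φ) = 6390921.411 m.
X = (N+h)·cosφ·cosλ = 3854743.634 m; Y = (N+h)·cosφ·sinλ = 1264699.405 m; Z = (N(1−e²)+h)·sinφ = -4905095.968 m.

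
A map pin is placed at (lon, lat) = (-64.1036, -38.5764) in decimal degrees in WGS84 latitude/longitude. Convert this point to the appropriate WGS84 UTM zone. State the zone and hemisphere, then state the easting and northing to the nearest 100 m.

Longitude -64.1036° lies in the 6° band [-66°, -60°), giving zone 20; latitude is south of the equator, so 20S.
Zone 20 central meridian λ₀ = 6×20 − 183 = -63°; Δλ = -1.1036°.
Transverse Mercator on WGS84 with k₀ = 0.9996 gives E = 403868.826 m, N = 5729651.717 m.

Zone 20S: E 403900 m, N 5729700 m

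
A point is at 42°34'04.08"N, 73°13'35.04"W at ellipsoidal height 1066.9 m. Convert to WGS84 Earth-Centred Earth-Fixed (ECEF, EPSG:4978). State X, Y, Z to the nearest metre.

X 1357920 m, Y -4505150 m, Z 4292986 m

WGS84: a = 6378137 m, e² = 0.006694380; N(φ) = a/√(1−e²sin²φ) = 6387928.753 m.
X = (N+h)·cosφ·cosλ = 1357920.297 m; Y = (N+h)·cosφ·sinλ = -4505150.161 m; Z = (N(1−e²)+h)·sinφ = 4292986.220 m.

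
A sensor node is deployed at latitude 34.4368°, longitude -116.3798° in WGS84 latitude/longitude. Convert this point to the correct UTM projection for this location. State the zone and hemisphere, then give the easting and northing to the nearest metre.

Longitude -116.3798° lies in the 6° band [-120°, -114°), giving zone 11; latitude is north of the equator, so 11N.
Zone 11 central meridian λ₀ = 6×11 − 183 = -117°; Δλ = +0.6202°.
Transverse Mercator on WGS84 with k₀ = 0.9996 gives E = 556979.710 m, N = 3810763.619 m.

Zone 11N: E 556980 m, N 3810764 m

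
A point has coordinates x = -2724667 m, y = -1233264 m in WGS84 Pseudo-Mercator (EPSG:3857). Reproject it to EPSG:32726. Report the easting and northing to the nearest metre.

E 775794 m, N 8781732 m

Web Mercator inverse (R = 6378137 m) → φ = -11.01020412°, λ = -24.47610010°.
UTM 26S forward: E = 775794.290 m, N = 8781731.618 m.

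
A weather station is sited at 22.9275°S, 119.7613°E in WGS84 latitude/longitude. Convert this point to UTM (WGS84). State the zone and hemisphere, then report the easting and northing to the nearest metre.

Zone 50S: E 783210 m, N 7461846 m

Longitude 119.7613° lies in the 6° band [114°, 120°), giving zone 50; latitude is south of the equator, so 50S.
Zone 50 central meridian λ₀ = 6×50 − 183 = 117°; Δλ = +2.7613°.
Transverse Mercator on WGS84 with k₀ = 0.9996 gives E = 783210.029 m, N = 7461845.937 m.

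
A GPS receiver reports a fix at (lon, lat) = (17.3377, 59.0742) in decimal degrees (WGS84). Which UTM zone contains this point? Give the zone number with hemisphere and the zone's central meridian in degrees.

UTM zone = ⌊(λ + 180)/6⌋ + 1; 17.3377° ∈ [12°, 18°) → zone 33.
Hemisphere: N (φ ≥ 0).
Central meridian λ₀ = 6×33 − 183 = 15°.

Zone 33N, central meridian 15°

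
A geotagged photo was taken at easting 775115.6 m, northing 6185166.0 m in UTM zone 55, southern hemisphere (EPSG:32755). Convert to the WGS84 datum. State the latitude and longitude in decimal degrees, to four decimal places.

Zone 55S: λ₀ = 147°, k₀ = 0.9996, false easting 500000 m, false northing 10000000 m.
Meridian distance M = (N − FN)/k₀ = -3816360.5 m.
Inverse transverse Mercator on WGS84 gives φ = -34.43840004°, λ = 149.99410004°.

lat -34.4384°, lon 149.9941°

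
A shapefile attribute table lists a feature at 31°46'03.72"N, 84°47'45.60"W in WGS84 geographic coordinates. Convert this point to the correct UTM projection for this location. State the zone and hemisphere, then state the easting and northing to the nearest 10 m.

Longitude -84.7960° lies in the 6° band [-90°, -84°), giving zone 16; latitude is north of the equator, so 16N.
Zone 16 central meridian λ₀ = 6×16 − 183 = -87°; Δλ = +2.2040°.
Transverse Mercator on WGS84 with k₀ = 0.9996 gives E = 708725.853 m, N = 3516801.665 m.

Zone 16N: E 708730 m, N 3516800 m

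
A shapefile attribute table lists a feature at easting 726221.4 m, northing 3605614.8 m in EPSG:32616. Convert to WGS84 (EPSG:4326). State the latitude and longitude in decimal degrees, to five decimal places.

Zone 16N: λ₀ = -87°, k₀ = 0.9996, false easting 500000 m.
Meridian distance M = (N − FN)/k₀ = 3607057.6 m.
Inverse transverse Mercator on WGS84 gives φ = 32.56490041°, λ = -84.59039973°.

lat 32.56490°, lon -84.59040°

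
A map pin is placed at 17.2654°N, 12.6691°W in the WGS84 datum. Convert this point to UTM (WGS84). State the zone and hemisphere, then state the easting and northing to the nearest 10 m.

Longitude -12.6691° lies in the 6° band [-18°, -12°), giving zone 28; latitude is north of the equator, so 28N.
Zone 28 central meridian λ₀ = 6×28 − 183 = -15°; Δλ = +2.3309°.
Transverse Mercator on WGS84 with k₀ = 0.9996 gives E = 747813.377 m, N = 1910411.971 m.

Zone 28N: E 747810 m, N 1910410 m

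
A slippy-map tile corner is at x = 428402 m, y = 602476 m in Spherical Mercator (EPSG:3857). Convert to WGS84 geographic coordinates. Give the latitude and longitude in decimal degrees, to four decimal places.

lat 5.4041°, lon 3.8484°

R = 6378137 m. λ = x/R = 3.84840064°.
φ = 2·arctan(exp(y/R)) − 90° = 2·arctan(1.09906) − 90° = 5.40410351°.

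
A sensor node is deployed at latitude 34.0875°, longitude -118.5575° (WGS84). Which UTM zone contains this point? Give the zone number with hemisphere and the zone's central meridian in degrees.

Zone 11N, central meridian -117°

UTM zone = ⌊(λ + 180)/6⌋ + 1; -118.5575° ∈ [-120°, -114°) → zone 11.
Hemisphere: N (φ ≥ 0).
Central meridian λ₀ = 6×11 − 183 = -117°.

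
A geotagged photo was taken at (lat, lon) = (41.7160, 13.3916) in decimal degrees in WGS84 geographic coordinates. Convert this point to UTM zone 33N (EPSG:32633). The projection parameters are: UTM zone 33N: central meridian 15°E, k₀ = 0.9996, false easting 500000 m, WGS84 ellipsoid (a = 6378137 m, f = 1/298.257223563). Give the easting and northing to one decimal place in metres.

Zone 33 central meridian λ₀ = 6×33 − 183 = 15°; Δλ = -1.6084°.
Transverse Mercator on WGS84 with k₀ = 0.9996 gives E = 366203.448 m, N = 4619494.655 m.

E 366203.4 m, N 4619494.7 m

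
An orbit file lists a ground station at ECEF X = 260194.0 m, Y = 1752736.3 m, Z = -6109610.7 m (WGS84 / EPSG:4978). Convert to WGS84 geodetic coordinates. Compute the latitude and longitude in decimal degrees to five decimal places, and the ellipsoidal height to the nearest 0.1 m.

λ = atan2(Y, X) = 81.55609884°; p = √(X²+Y²) = 1771944.0 m.
Bowring's method on WGS84 (a = 6378137 m, b = 6356752.314 m) gives φ = -73.92910051°, h = 2974.033 m.

lat -73.92910°, lon 81.55610°, h 2974.0 m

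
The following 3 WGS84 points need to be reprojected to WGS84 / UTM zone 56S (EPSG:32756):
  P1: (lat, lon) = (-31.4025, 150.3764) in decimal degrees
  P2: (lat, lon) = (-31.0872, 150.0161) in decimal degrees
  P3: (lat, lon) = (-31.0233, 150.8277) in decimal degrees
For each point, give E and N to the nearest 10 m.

UTM zone 56S: λ₀ = 153°, k₀ = 0.9996.
P1 (-31.4025°, 150.3764°) → (250553.287, 6522812.499) m.
P2 (-31.0872°, 150.0161°) → (215337.860, 6556904.538) m.
P3 (-31.0233°, 150.8277°) → (292646.055, 6565789.356) m.

P1: E 250550 m, N 6522810 m; P2: E 215340 m, N 6556900 m; P3: E 292650 m, N 6565790 m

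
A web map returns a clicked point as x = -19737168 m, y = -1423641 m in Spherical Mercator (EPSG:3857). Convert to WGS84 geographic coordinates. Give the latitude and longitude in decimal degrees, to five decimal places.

lat -12.68390°, lon -177.30200°

R = 6378137 m. λ = x/R = -177.30199680°.
φ = 2·arctan(exp(y/R)) − 90° = 2·arctan(0.79995) − 90° = -12.68389662°.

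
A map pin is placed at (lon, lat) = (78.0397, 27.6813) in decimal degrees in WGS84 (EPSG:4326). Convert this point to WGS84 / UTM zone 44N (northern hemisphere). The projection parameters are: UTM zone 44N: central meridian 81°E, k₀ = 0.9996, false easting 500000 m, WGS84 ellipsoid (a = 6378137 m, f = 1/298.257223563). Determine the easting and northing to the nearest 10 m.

E 208010 m, N 3065410 m

Zone 44 central meridian λ₀ = 6×44 − 183 = 81°; Δλ = -2.9603°.
Transverse Mercator on WGS84 with k₀ = 0.9996 gives E = 208009.638 m, N = 3065405.366 m.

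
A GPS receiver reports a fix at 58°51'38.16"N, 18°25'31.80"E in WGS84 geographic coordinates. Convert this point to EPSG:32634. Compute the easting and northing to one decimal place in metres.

E 351514.9 m, N 6527386.0 m

Zone 34 central meridian λ₀ = 6×34 − 183 = 21°; Δλ = -2.5745°.
Transverse Mercator on WGS84 with k₀ = 0.9996 gives E = 351514.861 m, N = 6527385.959 m.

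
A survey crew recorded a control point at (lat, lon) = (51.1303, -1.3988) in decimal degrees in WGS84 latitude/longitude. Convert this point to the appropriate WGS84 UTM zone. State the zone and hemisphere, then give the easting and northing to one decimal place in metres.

Longitude -1.3988° lies in the 6° band [-6°, 0°), giving zone 30; latitude is north of the equator, so 30N.
Zone 30 central meridian λ₀ = 6×30 − 183 = -3°; Δλ = +1.6012°.
Transverse Mercator on WGS84 with k₀ = 0.9996 gives E = 612037.490 m, N = 5665533.914 m.

Zone 30N: E 612037.5 m, N 5665533.9 m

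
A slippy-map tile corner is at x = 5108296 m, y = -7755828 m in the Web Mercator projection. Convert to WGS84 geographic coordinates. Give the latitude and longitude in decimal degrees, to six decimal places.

R = 6378137 m. λ = x/R = 45.88860373°.
φ = 2·arctan(exp(y/R)) − 90° = 2·arctan(0.29641) − 90° = -56.97900164°.

lat -56.979002°, lon 45.888604°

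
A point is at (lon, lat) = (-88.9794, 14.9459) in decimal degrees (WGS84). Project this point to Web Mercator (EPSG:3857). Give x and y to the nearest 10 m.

x -9905140 m, y 1682970 m

Web Mercator is spherical with R = a = 6378137 m.
x = R·λ = 6378137 × -1.552983496 = -9905141.499 m.
y = R·ln tan(π/4 + φ/2) = 6378137 × 0.263864840 = 1682966.096 m.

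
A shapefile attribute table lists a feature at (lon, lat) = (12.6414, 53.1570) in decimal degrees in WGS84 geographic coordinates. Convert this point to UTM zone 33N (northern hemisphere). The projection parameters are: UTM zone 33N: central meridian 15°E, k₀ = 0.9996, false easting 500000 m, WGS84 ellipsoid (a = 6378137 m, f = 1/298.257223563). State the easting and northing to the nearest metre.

E 342301 m, N 5892334 m

Zone 33 central meridian λ₀ = 6×33 − 183 = 15°; Δλ = -2.3586°.
Transverse Mercator on WGS84 with k₀ = 0.9996 gives E = 342300.742 m, N = 5892333.959 m.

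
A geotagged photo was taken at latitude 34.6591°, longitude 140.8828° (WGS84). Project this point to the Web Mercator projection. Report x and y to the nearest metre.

Web Mercator is spherical with R = a = 6378137 m.
x = R·λ = 6378137 × 2.458868719 = 15683001.558 m.
y = R·ln tan(π/4 + φ/2) = 6378137 × 0.645588227 = 4117650.158 m.

x 15683002 m, y 4117650 m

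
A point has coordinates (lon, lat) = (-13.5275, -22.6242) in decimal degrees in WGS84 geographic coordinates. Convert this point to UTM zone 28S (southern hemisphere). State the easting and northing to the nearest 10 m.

Zone 28 central meridian λ₀ = 6×28 − 183 = -15°; Δλ = +1.4725°.
Transverse Mercator on WGS84 with k₀ = 0.9996 gives E = 651330.365 m, N = 7497332.037 m.

E 651330 m, N 7497330 m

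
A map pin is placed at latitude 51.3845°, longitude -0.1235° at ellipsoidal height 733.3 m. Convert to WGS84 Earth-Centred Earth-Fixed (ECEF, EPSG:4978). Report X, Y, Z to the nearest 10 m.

WGS84: a = 6378137 m, e² = 0.006694380; N(φ) = a/√(1−e²sin²φ) = 6391210.775 m.
X = (N+h)·cosφ·cosλ = 3989145.474 m; Y = (N+h)·cosφ·sinλ = -8598.543 m; Z = (N(1−e²)+h)·sinφ = 4960925.884 m.

X 3989150 m, Y -8600 m, Z 4960930 m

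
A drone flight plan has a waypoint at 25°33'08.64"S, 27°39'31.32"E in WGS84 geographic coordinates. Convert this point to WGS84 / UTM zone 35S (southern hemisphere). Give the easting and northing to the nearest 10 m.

E 566170 m, N 7173720 m

Zone 35 central meridian λ₀ = 6×35 − 183 = 27°; Δλ = +0.6587°.
Transverse Mercator on WGS84 with k₀ = 0.9996 gives E = 566169.884 m, N = 7173719.435 m.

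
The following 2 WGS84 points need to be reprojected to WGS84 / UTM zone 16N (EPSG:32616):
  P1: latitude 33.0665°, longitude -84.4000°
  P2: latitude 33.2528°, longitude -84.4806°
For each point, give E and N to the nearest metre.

UTM zone 16N: λ₀ = -87°, k₀ = 0.9996.
P1 (33.0665°, -84.4000°) → (742732.768, 3661665.353) m.
P2 (33.2528°, -84.4806°) → (734708.774, 3682143.611) m.

P1: E 742733 m, N 3661665 m; P2: E 734709 m, N 3682144 m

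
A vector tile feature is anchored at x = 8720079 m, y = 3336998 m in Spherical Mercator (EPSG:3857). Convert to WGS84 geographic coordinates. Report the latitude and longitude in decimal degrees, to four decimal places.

lat 28.6959°, lon 78.3338°

R = 6378137 m. λ = x/R = 78.33380244°.
φ = 2·arctan(exp(y/R)) − 90° = 2·arctan(1.68741) − 90° = 28.69590345°.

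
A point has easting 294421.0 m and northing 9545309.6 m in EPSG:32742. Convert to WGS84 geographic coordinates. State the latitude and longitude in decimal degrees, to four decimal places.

Zone 42S: λ₀ = 69°, k₀ = 0.9996, false easting 500000 m, false northing 10000000 m.
Meridian distance M = (N − FN)/k₀ = -454872.3 m.
Inverse transverse Mercator on WGS84 gives φ = -4.11150021°, λ = 67.14809973°.

lat -4.1115°, lon 67.1481°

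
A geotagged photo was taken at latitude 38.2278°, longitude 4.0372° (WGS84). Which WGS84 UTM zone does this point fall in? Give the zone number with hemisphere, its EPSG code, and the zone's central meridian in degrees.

UTM zone = ⌊(λ + 180)/6⌋ + 1; 4.0372° ∈ [0°, 6°) → zone 31.
Hemisphere: N (φ ≥ 0).
Central meridian λ₀ = 6×31 − 183 = 3°.
EPSG code: 32631.

Zone 31N (EPSG:32631), central meridian 3°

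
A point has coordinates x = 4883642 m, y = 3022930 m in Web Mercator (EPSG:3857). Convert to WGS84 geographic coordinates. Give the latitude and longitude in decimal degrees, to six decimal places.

R = 6378137 m. λ = x/R = 43.87050251°.
φ = 2·arctan(exp(y/R)) − 90° = 2·arctan(1.60633) − 90° = 26.19239929°.

lat 26.192399°, lon 43.870503°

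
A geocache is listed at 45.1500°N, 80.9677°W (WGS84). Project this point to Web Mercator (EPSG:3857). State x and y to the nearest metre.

x -9013283 m, y 5645167 m

Web Mercator is spherical with R = a = 6378137 m.
x = R·λ = 6378137 × -1.413152953 = -9013283.135 m.
y = R·ln tan(π/4 + φ/2) = 6378137 × 0.885080849 = 5645166.909 m.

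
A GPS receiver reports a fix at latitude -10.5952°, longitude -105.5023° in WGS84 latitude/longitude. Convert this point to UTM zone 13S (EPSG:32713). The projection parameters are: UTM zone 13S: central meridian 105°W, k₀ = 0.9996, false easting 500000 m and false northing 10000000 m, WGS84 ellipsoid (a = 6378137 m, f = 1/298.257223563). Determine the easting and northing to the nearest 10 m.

Zone 13 central meridian λ₀ = 6×13 − 183 = -105°; Δλ = -0.5023°.
Transverse Mercator on WGS84 with k₀ = 0.9996 gives E = 445052.648 m, N = 8828734.617 m.

E 445050 m, N 8828730 m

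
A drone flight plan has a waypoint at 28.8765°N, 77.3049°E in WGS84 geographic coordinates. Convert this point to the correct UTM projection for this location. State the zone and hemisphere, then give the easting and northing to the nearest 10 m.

Zone 43N: E 724800 m, N 3196490 m

Longitude 77.3049° lies in the 6° band [72°, 78°), giving zone 43; latitude is north of the equator, so 43N.
Zone 43 central meridian λ₀ = 6×43 − 183 = 75°; Δλ = +2.3049°.
Transverse Mercator on WGS84 with k₀ = 0.9996 gives E = 724796.023 m, N = 3196487.320 m.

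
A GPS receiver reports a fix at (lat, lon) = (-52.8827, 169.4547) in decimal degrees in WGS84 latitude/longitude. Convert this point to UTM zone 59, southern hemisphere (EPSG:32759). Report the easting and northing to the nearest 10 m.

Zone 59 central meridian λ₀ = 6×59 − 183 = 171°; Δλ = -1.5453°.
Transverse Mercator on WGS84 with k₀ = 0.9996 gives E = 396016.914 m, N = 4139659.733 m.

E 396020 m, N 4139660 m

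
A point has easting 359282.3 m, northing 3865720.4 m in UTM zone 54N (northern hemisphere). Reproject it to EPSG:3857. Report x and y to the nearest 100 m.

x 15524500 m, y 4153600 m

Unproject from UTM 54N (λ₀ = 141°) → φ = 34.92419993°, λ = 139.45940010°.
Web Mercator (R = 6378137 m): x = 15524549.405 m, y = 4153584.983 m.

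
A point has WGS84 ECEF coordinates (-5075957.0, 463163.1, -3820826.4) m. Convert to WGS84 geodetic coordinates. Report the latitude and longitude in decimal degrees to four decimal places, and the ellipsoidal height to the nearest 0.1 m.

λ = atan2(Y, X) = 174.78640037°; p = √(X²+Y²) = 5097044.2 m.
Bowring's method on WGS84 (a = 6378137 m, b = 6356752.314 m) gives φ = -37.04070011°, h = -287.335 m.

lat -37.0407°, lon 174.7864°, h -287.3 m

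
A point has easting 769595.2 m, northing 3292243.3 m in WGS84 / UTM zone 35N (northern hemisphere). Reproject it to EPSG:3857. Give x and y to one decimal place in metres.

Unproject from UTM 35N (λ₀ = 27°) → φ = 29.73110026°, λ = 29.78720025°.
Web Mercator (R = 6378137 m): x = 3315895.964 m, y = 3469031.907 m.

x 3315896.0 m, y 3469031.9 m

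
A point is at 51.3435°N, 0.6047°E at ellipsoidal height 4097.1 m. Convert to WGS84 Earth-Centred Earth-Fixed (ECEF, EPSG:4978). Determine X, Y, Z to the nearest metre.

WGS84: a = 6378137 m, e² = 0.006694380; N(φ) = a/√(1−e²sin²φ) = 6391195.782 m.
X = (N+h)·cosφ·cosλ = 3994596.954 m; Y = (N+h)·cosφ·sinλ = 42160.566 m; Z = (N(1−e²)+h)·sinφ = 4960704.320 m.

X 3994597 m, Y 42161 m, Z 4960704 m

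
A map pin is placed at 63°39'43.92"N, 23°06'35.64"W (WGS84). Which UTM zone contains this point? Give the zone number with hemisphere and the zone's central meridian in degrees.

Zone 27N, central meridian -21°

UTM zone = ⌊(λ + 180)/6⌋ + 1; -23.1099° ∈ [-24°, -18°) → zone 27.
Hemisphere: N (φ ≥ 0).
Central meridian λ₀ = 6×27 − 183 = -21°.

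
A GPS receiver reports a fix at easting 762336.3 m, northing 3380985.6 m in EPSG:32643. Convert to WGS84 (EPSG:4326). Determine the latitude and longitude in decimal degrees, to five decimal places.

lat 30.53260°, lon 77.73420°

Zone 43N: λ₀ = 75°, k₀ = 0.9996, false easting 500000 m.
Meridian distance M = (N − FN)/k₀ = 3382338.5 m.
Inverse transverse Mercator on WGS84 gives φ = 30.53259964°, λ = 77.73420041°.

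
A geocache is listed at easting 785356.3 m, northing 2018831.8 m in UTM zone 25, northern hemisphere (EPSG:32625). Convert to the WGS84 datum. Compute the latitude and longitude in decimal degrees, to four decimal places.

lat 18.2399°, lon -30.3016°

Zone 25N: λ₀ = -33°, k₀ = 0.9996, false easting 500000 m.
Meridian distance M = (N − FN)/k₀ = 2019639.7 m.
Inverse transverse Mercator on WGS84 gives φ = 18.23990017°, λ = -30.30160031°.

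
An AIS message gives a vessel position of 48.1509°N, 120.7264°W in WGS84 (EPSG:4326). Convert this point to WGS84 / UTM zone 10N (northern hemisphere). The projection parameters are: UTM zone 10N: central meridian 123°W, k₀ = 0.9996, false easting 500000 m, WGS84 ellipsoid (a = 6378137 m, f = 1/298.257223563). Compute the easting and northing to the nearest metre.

E 669100 m, N 5335572 m

Zone 10 central meridian λ₀ = 6×10 − 183 = -123°; Δλ = +2.2736°.
Transverse Mercator on WGS84 with k₀ = 0.9996 gives E = 669100.329 m, N = 5335572.209 m.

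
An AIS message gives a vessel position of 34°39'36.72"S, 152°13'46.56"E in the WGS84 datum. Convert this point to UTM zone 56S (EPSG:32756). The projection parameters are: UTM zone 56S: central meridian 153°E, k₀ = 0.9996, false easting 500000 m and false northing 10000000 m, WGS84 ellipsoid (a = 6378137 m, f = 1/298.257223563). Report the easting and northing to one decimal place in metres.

E 429409.6 m, N 6164368.5 m

Zone 56 central meridian λ₀ = 6×56 − 183 = 153°; Δλ = -0.7704°.
Transverse Mercator on WGS84 with k₀ = 0.9996 gives E = 429409.589 m, N = 6164368.501 m.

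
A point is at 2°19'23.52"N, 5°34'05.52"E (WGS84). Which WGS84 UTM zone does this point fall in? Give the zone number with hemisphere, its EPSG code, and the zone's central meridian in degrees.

UTM zone = ⌊(λ + 180)/6⌋ + 1; 5.5682° ∈ [0°, 6°) → zone 31.
Hemisphere: N (φ ≥ 0).
Central meridian λ₀ = 6×31 − 183 = 3°.
EPSG code: 32631.

Zone 31N (EPSG:32631), central meridian 3°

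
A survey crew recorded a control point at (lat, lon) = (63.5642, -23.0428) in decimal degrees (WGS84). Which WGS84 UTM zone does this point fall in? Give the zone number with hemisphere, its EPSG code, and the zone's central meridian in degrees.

Zone 27N (EPSG:32627), central meridian -21°

UTM zone = ⌊(λ + 180)/6⌋ + 1; -23.0428° ∈ [-24°, -18°) → zone 27.
Hemisphere: N (φ ≥ 0).
Central meridian λ₀ = 6×27 − 183 = -21°.
EPSG code: 32627.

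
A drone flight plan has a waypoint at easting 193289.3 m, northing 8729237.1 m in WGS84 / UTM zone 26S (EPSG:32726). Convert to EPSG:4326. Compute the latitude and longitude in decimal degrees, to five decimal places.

Zone 26S: λ₀ = -27°, k₀ = 0.9996, false easting 500000 m, false northing 10000000 m.
Meridian distance M = (N − FN)/k₀ = -1271271.4 m.
Inverse transverse Mercator on WGS84 gives φ = -11.48190028°, λ = -29.81119963°.

lat -11.48190°, lon -29.81120°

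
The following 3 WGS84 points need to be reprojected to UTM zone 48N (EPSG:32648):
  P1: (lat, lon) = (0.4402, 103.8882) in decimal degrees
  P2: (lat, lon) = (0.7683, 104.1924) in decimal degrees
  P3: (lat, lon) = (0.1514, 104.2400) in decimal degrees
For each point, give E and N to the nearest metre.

UTM zone 48N: λ₀ = 105°, k₀ = 0.9996.
P1 (0.4402°, 103.8882°) → (376280.307, 48664.559) m.
P2 (0.7683°, 104.1924°) → (410139.371, 84928.778) m.
P3 (0.1514°, 104.2400°) → (415428.825, 16735.732) m.

P1: E 376280 m, N 48665 m; P2: E 410139 m, N 84929 m; P3: E 415429 m, N 16736 m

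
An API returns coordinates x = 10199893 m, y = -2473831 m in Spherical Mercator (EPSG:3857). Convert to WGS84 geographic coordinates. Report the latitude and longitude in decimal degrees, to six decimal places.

lat -21.685697°, lon 91.627198°

R = 6378137 m. λ = x/R = 91.62719778°.
φ = 2·arctan(exp(y/R)) − 90° = 2·arctan(0.67851) − 90° = -21.68569721°.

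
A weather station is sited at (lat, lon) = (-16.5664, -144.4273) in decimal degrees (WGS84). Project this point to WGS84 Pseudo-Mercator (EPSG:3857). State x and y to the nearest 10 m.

x -16077570 m, y -1870410 m

Web Mercator is spherical with R = a = 6378137 m.
x = R·λ = 6378137 × -2.520731915 = -16077573.493 m.
y = R·ln tan(π/4 + φ/2) = 6378137 × -0.293253229 = -1870409.273 m.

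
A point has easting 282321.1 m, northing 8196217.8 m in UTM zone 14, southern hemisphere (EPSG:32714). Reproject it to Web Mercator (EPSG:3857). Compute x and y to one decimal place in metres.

Unproject from UTM 14S (λ₀ = -99°) → φ = -16.30519958°, λ = -101.03730020°.
Web Mercator (R = 6378137 m): x = -11247420.809 m, y = -1840093.775 m.

x -11247420.8 m, y -1840093.8 m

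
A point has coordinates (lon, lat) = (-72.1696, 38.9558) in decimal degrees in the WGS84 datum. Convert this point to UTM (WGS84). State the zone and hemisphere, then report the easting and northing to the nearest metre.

Zone 18N: E 745263 m, N 4315682 m

Longitude -72.1696° lies in the 6° band [-78°, -72°), giving zone 18; latitude is north of the equator, so 18N.
Zone 18 central meridian λ₀ = 6×18 − 183 = -75°; Δλ = +2.8304°.
Transverse Mercator on WGS84 with k₀ = 0.9996 gives E = 745262.817 m, N = 4315682.175 m.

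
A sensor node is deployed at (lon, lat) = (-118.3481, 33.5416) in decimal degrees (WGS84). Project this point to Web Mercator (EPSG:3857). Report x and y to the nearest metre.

Web Mercator is spherical with R = a = 6378137 m.
x = R·λ = 6378137 × -2.065564008 = -13174450.228 m.
y = R·ln tan(π/4 + φ/2) = 6378137 × 0.622033509 = 3967414.940 m.

x -13174450 m, y 3967415 m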